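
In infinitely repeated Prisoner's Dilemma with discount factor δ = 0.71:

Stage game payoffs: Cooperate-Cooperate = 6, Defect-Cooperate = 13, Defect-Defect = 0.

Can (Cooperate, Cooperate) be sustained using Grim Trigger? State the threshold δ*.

δ* = 0.5385; since δ = 0.71 ≥ 0.5385, cooperation can be sustained

Work:
For Grim Trigger:
Cooperate forever: 6/(1-δ)
Defect then punished: 13 + 0·δ/(1-δ)
Need: 6/(1-δ) ≥ 13 + 0·δ/(1-δ)
Solving: δ ≥ (T-R)/(T-P) = (13-6)/(13-0) = 0.5385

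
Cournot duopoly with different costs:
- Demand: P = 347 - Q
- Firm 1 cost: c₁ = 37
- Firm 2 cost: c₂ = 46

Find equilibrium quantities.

q₁* = 106.33, q₂* = 97.33

Work:
Reaction: q₁ = (347 - 37 - q₂)/2
Reaction: q₂ = (347 - 46 - q₁)/2
Solve simultaneously:
q₁* = (347 - 2×37 + 46)/3 = 106.33
q₂* = (347 - 2×46 + 37)/3 = 97.33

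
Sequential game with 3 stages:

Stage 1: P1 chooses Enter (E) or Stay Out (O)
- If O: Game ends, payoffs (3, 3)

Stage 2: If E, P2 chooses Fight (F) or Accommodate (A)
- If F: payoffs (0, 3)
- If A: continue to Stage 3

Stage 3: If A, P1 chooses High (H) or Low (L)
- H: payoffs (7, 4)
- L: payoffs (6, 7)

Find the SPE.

SPE: (E, A, H); Outcome (7, 4)

Work:
Stage 3: P1 chooses H (7 vs 6)
Stage 2: P2: F->3, A->4 (anticipating H). Choose A
Stage 1: P1: O->3, E->7 (anticipating A, H). Choose E
SPE path: E -> A -> H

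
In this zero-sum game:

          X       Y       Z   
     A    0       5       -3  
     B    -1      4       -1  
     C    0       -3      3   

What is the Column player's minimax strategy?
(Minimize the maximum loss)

Column should play X, value = 0

Work:
Column player minimizes Row's maximum payoff:
Column X: max payoff to Row = 0
Column Y: max payoff to Row = 5
Column Z: max payoff to Row = 3
Minimum is 0, achieved by column X.
Minimax strategy: X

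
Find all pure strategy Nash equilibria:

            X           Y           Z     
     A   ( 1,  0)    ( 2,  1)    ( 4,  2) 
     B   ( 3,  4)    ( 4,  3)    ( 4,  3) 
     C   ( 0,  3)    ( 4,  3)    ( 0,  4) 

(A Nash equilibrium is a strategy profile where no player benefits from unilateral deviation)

Nash equilibrium: (A, Z), (B, X)

Work:
Best responses:
  P1 vs X: payoffs [1, 3, 0] → best response B (payoff 3)
  P1 vs Y: payoffs [2, 4, 4] → best response B/C (payoff 4)
  P1 vs Z: payoffs [4, 4, 0] → best response A/B (payoff 4)
  P2 vs A: payoffs [0, 1, 2] → best response Z (payoff 2)
  P2 vs B: payoffs [4, 3, 3] → best response X (payoff 4)
  P2 vs C: payoffs [3, 3, 4] → best response Z (payoff 4)
Mutual best responses: (A,Z), (B,X) → Nash equilibria.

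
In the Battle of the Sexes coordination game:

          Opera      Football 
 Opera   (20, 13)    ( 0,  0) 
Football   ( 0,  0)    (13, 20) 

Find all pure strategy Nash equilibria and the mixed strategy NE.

Pure NE: (Opera, Opera) and (Football, Football); Mixed NE: p = 0.6061, q = 0.3939

Work:
Check pure NE:
(Opera, Opera): (20, 13) - no unilateral deviation beneficial
(Football, Football): (13, 20) - no unilateral deviation beneficial
Mixed NE: P1 plays Opera with p = 0.6061, P2 plays Opera with q = 0.3939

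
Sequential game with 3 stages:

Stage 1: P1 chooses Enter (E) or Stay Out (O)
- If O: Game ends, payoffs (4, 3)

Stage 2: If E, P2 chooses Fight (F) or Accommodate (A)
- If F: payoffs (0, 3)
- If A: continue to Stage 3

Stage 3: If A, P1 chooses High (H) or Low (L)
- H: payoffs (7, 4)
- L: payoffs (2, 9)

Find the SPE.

SPE: (E, A, H); Outcome (7, 4)

Work:
Stage 3: P1 chooses H (7 vs 2)
Stage 2: P2: F->3, A->4 (anticipating H). Choose A
Stage 1: P1: O->4, E->7 (anticipating A, H). Choose E
SPE path: E -> A -> H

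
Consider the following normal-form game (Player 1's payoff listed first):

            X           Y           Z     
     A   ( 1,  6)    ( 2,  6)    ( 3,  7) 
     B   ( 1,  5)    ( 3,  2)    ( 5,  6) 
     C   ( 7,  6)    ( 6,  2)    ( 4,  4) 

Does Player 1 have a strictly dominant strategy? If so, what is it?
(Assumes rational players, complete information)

No strictly dominant strategy exists for Player 1

Work:
A strategy strictly dominates another if it gives a strictly higher payoff against every opponent action. Compare each pair of P1's strategies column-by-column:
  A vs B: [1 vs 1, 2 vs 3, 3 vs 5] → A does not strictly dominate B (column X: 1 ≤ 1)
  A vs C: [1 vs 7, 2 vs 6, 3 vs 4] → A does not strictly dominate C (column X: 1 ≤ 7)
  B vs A: [1 vs 1, 3 vs 2, 5 vs 3] → B does not strictly dominate A (column X: 1 ≤ 1)
  B vs C: [1 vs 7, 3 vs 6, 5 vs 4] → B does not strictly dominate C (column X: 1 ≤ 7)
  C vs A: [7 vs 1, 6 vs 2, 4 vs 3] → C strictly dominates A
  C vs B: [7 vs 1, 6 vs 3, 4 vs 5] → C does not strictly dominate B (column Z: 4 ≤ 5)
No single strategy strictly dominates all others → no strictly dominant strategy.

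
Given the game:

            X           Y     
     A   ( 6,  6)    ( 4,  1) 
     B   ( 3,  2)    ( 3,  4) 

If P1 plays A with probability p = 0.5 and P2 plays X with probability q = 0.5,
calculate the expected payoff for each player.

E[P1] = 4.0, E[P2] = 3.25

Work:
E[P1] = p·q·π₁(A,X) + p·(1-q)·π₁(A,Y) + (1-p)·q·π₁(B,X) + (1-p)·(1-q)·π₁(B,Y)
= 0.5·0.5·6 + 0.5·0.5·4 + 0.5·0.5·3 + 0.5·0.5·3
= 4.0

E[P2] = 3.25 (similar calculation)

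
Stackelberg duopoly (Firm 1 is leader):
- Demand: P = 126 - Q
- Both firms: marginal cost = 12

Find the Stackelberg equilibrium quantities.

q₁* (leader) = 57.0, q₂* (follower) = 28.5

Work:
Follower's reaction: q₂ = (a - c - q₁)/2
Leader substitutes: π₁ = q₁·(a - q₁ - (a-c-q₁)/2 - c)
FOC: q₁* = (126 - 12)/2 = 57.00
Then: q₂* = (126 - 12 - 57.0)/2 = 28.50
Leader has first-mover advantage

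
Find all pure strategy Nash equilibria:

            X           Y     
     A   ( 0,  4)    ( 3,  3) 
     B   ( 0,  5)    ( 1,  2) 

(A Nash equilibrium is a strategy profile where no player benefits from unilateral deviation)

Nash equilibrium: (A, X), (B, X)

Work:
Best responses:
  P1 vs X: payoffs [0, 0] → best response A/B (payoff 0)
  P1 vs Y: payoffs [3, 1] → best response A (payoff 3)
  P2 vs A: payoffs [4, 3] → best response X (payoff 4)
  P2 vs B: payoffs [5, 2] → best response X (payoff 5)
Mutual best responses: (A,X), (B,X) → Nash equilibria.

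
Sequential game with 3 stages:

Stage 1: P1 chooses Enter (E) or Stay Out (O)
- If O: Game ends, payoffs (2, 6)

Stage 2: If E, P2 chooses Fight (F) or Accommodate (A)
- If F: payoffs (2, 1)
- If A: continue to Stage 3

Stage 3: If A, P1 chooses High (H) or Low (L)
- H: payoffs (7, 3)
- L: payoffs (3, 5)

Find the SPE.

SPE: (E, A, H); Outcome (7, 3)

Work:
Stage 3: P1 chooses H (7 vs 3)
Stage 2: P2: F->1, A->3 (anticipating H). Choose A
Stage 1: P1: O->2, E->7 (anticipating A, H). Choose E
SPE path: E -> A -> H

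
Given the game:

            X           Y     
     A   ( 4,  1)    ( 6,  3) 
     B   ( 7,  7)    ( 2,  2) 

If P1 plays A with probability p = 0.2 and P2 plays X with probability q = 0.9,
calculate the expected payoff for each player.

E[P1] = 6.04, E[P2] = 5.44

Work:
E[P1] = p·q·π₁(A,X) + p·(1-q)·π₁(A,Y) + (1-p)·q·π₁(B,X) + (1-p)·(1-q)·π₁(B,Y)
= 0.2·0.9·4 + 0.2·0.1·6 + 0.8·0.9·7 + 0.8·0.1·2
= 6.04

E[P2] = 5.44 (similar calculation)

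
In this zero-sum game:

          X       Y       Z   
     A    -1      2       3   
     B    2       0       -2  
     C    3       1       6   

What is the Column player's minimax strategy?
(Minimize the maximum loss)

Column should play Y, value = 2

Work:
Column player minimizes Row's maximum payoff:
Column X: max payoff to Row = 3
Column Y: max payoff to Row = 2
Column Z: max payoff to Row = 6
Minimum is 2, achieved by column Y.
Minimax strategy: Y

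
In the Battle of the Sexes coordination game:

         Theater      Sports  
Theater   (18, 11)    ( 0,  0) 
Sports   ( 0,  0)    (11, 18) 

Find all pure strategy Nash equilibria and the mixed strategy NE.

Pure NE: (Theater, Theater) and (Sports, Sports); Mixed NE: p = 0.6207, q = 0.3793

Work:
Check pure NE:
(Theater, Theater): (18, 11) - no unilateral deviation beneficial
(Sports, Sports): (11, 18) - no unilateral deviation beneficial
Mixed NE: P1 plays Theater with p = 0.6207, P2 plays Theater with q = 0.3793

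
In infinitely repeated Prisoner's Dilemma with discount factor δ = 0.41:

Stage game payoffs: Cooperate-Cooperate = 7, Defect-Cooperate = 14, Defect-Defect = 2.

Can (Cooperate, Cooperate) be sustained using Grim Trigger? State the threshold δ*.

δ* = 0.5833; since δ = 0.41 < 0.5833, cooperation cannot be sustained

Work:
For Grim Trigger:
Cooperate forever: 7/(1-δ)
Defect then punished: 14 + 2·δ/(1-δ)
Need: 7/(1-δ) ≥ 14 + 2·δ/(1-δ)
Solving: δ ≥ (T-R)/(T-P) = (14-7)/(14-2) = 0.5833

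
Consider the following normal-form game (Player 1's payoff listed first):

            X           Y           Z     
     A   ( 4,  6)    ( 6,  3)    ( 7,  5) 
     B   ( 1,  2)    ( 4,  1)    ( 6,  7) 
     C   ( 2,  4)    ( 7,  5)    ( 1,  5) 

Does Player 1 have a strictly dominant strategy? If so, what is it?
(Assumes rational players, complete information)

No strictly dominant strategy exists for Player 1

Work:
A strategy strictly dominates another if it gives a strictly higher payoff against every opponent action. Compare each pair of P1's strategies column-by-column:
  A vs B: [4 vs 1, 6 vs 4, 7 vs 6] → A strictly dominates B
  A vs C: [4 vs 2, 6 vs 7, 7 vs 1] → A does not strictly dominate C (column Y: 6 ≤ 7)
  B vs A: [1 vs 4, 4 vs 6, 6 vs 7] → B does not strictly dominate A (column X: 1 ≤ 4)
  B vs C: [1 vs 2, 4 vs 7, 6 vs 1] → B does not strictly dominate C (column X: 1 ≤ 2)
  C vs A: [2 vs 4, 7 vs 6, 1 vs 7] → C does not strictly dominate A (column X: 2 ≤ 4)
  C vs B: [2 vs 1, 7 vs 4, 1 vs 6] → C does not strictly dominate B (column Z: 1 ≤ 6)
No single strategy strictly dominates all others → no strictly dominant strategy.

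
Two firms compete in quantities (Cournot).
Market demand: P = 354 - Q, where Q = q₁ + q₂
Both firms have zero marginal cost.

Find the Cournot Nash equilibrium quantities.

q₁* = q₂* = 118.0; P* = 118.0

Work:
Profit: π_i = P·q_i = (a - q_i - q_j)·q_i
FOC: ∂π_i/∂q_i = a - 2q_i - q_j = 0
Reaction function: q_i = (354 - q_j)/2
Symmetry: q* = 354/3 = 118.0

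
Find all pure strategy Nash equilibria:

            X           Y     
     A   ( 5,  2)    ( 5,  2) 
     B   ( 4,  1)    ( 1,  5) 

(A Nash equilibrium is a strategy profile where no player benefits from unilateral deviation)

Nash equilibrium: (A, X), (A, Y)

Work:
Best responses:
  P1 vs X: payoffs [5, 4] → best response A (payoff 5)
  P1 vs Y: payoffs [5, 1] → best response A (payoff 5)
  P2 vs A: payoffs [2, 2] → best response X/Y (payoff 2)
  P2 vs B: payoffs [1, 5] → best response Y (payoff 5)
Mutual best responses: (A,X), (A,Y) → Nash equilibria.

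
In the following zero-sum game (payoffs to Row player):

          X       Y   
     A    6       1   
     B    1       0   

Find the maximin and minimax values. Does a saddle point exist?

Maximin = 1, Minimax = 1, Saddle: True

Work:
Row minimums: [1, 0] → maximin = 1
Column maximums: [6, 1] → minimax = 1
Saddle point exists! Game value = 1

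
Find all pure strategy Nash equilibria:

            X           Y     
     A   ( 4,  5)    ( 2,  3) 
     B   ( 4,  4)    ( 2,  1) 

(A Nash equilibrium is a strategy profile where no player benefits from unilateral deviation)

Nash equilibrium: (A, X), (B, X)

Work:
Best responses:
  P1 vs X: payoffs [4, 4] → best response A/B (payoff 4)
  P1 vs Y: payoffs [2, 2] → best response A/B (payoff 2)
  P2 vs A: payoffs [5, 3] → best response X (payoff 5)
  P2 vs B: payoffs [4, 1] → best response X (payoff 4)
Mutual best responses: (A,X), (B,X) → Nash equilibria.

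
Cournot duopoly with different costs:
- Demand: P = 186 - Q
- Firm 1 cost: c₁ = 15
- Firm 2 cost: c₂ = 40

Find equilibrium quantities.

q₁* = 65.33, q₂* = 40.33

Work:
Reaction: q₁ = (186 - 15 - q₂)/2
Reaction: q₂ = (186 - 40 - q₁)/2
Solve simultaneously:
q₁* = (186 - 2×15 + 40)/3 = 65.33
q₂* = (186 - 2×40 + 15)/3 = 40.33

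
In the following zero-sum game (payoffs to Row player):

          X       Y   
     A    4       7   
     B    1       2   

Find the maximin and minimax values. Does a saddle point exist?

Maximin = 4, Minimax = 4, Saddle: True

Work:
Row minimums: [4, 1] → maximin = 4
Column maximums: [4, 7] → minimax = 4
Saddle point exists! Game value = 4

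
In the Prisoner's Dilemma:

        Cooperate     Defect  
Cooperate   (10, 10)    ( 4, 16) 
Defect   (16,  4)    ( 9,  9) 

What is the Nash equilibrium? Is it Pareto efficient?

(Defect, Defect) is NE; not Pareto efficient

Work:
Defect dominates Cooperate for both players:
If P2 cooperates: Defect (16) > Cooperate (10)
If P2 defects: Defect (9) > Cooperate (4)
NE: (Defect, Defect) with payoff (9, 9)
But (Cooperate, Cooperate) = (10, 10) Pareto dominates (9, 9)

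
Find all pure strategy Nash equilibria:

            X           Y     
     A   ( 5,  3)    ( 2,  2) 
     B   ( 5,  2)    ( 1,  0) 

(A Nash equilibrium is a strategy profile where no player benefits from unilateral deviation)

Nash equilibrium: (A, X), (B, X)

Work:
Best responses:
  P1 vs X: payoffs [5, 5] → best response A/B (payoff 5)
  P1 vs Y: payoffs [2, 1] → best response A (payoff 2)
  P2 vs A: payoffs [3, 2] → best response X (payoff 3)
  P2 vs B: payoffs [2, 0] → best response X (payoff 2)
Mutual best responses: (A,X), (B,X) → Nash equilibria.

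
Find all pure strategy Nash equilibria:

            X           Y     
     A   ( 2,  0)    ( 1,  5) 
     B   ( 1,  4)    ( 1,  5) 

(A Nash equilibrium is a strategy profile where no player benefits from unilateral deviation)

Nash equilibrium: (A, Y), (B, Y)

Work:
Best responses:
  P1 vs X: payoffs [2, 1] → best response A (payoff 2)
  P1 vs Y: payoffs [1, 1] → best response A/B (payoff 1)
  P2 vs A: payoffs [0, 5] → best response Y (payoff 5)
  P2 vs B: payoffs [4, 5] → best response Y (payoff 5)
Mutual best responses: (A,Y), (B,Y) → Nash equilibria.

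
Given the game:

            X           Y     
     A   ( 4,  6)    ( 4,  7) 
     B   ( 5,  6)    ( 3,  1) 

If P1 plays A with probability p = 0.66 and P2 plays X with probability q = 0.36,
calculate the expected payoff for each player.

E[P1] = 3.9048, E[P2] = 5.3344

Work:
E[P1] = p·q·π₁(A,X) + p·(1-q)·π₁(A,Y) + (1-p)·q·π₁(B,X) + (1-p)·(1-q)·π₁(B,Y)
= 0.66·0.36·4 + 0.66·0.64·4 + 0.34·0.36·5 + 0.34·0.64·3
= 3.9048

E[P2] = 5.3344 (similar calculation)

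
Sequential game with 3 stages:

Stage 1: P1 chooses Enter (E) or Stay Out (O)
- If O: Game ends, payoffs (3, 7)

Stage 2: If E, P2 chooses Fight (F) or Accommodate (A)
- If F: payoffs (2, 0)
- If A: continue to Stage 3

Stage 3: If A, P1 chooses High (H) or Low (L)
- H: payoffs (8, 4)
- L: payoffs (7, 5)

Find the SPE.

SPE: (E, A, H); Outcome (8, 4)

Work:
Stage 3: P1 chooses H (8 vs 7)
Stage 2: P2: F->0, A->4 (anticipating H). Choose A
Stage 1: P1: O->3, E->8 (anticipating A, H). Choose E
SPE path: E -> A -> H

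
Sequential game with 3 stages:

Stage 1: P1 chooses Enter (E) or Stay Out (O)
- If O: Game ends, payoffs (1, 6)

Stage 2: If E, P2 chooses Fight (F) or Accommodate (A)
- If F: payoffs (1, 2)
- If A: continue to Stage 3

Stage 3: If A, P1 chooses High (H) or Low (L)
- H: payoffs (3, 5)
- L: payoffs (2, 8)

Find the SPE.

SPE: (E, A, H); Outcome (3, 5)

Work:
Stage 3: P1 chooses H (3 vs 2)
Stage 2: P2: F->2, A->5 (anticipating H). Choose A
Stage 1: P1: O->1, E->3 (anticipating A, H). Choose E
SPE path: E -> A -> H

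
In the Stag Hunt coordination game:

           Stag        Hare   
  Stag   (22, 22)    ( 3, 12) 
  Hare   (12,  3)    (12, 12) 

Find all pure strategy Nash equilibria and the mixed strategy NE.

Pure NE: (Stag, Stag) and (Hare, Hare); Mixed NE: p = 0.4737, q = 0.4737

Work:
Check pure NE:
(Stag, Stag): (22, 22) - no unilateral deviation beneficial
(Hare, Hare): (12, 12) - no unilateral deviation beneficial
Mixed NE: P1 plays Stag with p = 0.4737, P2 plays Stag with q = 0.4737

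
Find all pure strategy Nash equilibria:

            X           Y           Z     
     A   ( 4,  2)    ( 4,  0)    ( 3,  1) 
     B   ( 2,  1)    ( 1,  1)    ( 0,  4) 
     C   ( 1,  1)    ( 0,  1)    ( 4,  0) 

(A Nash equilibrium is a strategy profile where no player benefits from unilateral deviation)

Nash equilibrium: (A, X)

Work:
Best responses:
  P1 vs X: payoffs [4, 2, 1] → best response A (payoff 4)
  P1 vs Y: payoffs [4, 1, 0] → best response A (payoff 4)
  P1 vs Z: payoffs [3, 0, 4] → best response C (payoff 4)
  P2 vs A: payoffs [2, 0, 1] → best response X (payoff 2)
  P2 vs B: payoffs [1, 1, 4] → best response Z (payoff 4)
  P2 vs C: payoffs [1, 1, 0] → best response X/Y (payoff 1)
Mutual best responses: (A,X) → Nash equilibria.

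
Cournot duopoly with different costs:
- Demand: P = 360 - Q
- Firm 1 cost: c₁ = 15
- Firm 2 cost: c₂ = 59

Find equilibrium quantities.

q₁* = 129.67, q₂* = 85.67

Work:
Reaction: q₁ = (360 - 15 - q₂)/2
Reaction: q₂ = (360 - 59 - q₁)/2
Solve simultaneously:
q₁* = (360 - 2×15 + 59)/3 = 129.67
q₂* = (360 - 2×59 + 15)/3 = 85.67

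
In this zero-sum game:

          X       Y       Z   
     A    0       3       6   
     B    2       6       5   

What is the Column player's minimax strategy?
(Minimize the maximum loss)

Column should play X, value = 2

Work:
Column player minimizes Row's maximum payoff:
Column X: max payoff to Row = 2
Column Y: max payoff to Row = 6
Column Z: max payoff to Row = 6
Minimum is 2, achieved by column X.
Minimax strategy: X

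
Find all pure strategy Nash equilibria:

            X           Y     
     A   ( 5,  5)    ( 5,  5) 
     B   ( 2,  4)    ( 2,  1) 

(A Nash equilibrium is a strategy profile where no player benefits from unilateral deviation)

Nash equilibrium: (A, X), (A, Y)

Work:
Best responses:
  P1 vs X: payoffs [5, 2] → best response A (payoff 5)
  P1 vs Y: payoffs [5, 2] → best response A (payoff 5)
  P2 vs A: payoffs [5, 5] → best response X/Y (payoff 5)
  P2 vs B: payoffs [4, 1] → best response X (payoff 4)
Mutual best responses: (A,X), (A,Y) → Nash equilibria.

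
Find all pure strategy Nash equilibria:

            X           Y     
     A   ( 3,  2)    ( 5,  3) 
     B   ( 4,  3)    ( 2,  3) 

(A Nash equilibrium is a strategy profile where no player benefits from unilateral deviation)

Nash equilibrium: (A, Y), (B, X)

Work:
Best responses:
  P1 vs X: payoffs [3, 4] → best response B (payoff 4)
  P1 vs Y: payoffs [5, 2] → best response A (payoff 5)
  P2 vs A: payoffs [2, 3] → best response Y (payoff 3)
  P2 vs B: payoffs [3, 3] → best response X/Y (payoff 3)
Mutual best responses: (A,Y), (B,X) → Nash equilibria.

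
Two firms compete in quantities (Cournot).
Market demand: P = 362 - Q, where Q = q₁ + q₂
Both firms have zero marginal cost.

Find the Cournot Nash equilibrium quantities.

q₁* = q₂* = 120.67; P* = 120.67

Work:
Profit: π_i = P·q_i = (a - q_i - q_j)·q_i
FOC: ∂π_i/∂q_i = a - 2q_i - q_j = 0
Reaction function: q_i = (362 - q_j)/2
Symmetry: q* = 362/3 = 120.67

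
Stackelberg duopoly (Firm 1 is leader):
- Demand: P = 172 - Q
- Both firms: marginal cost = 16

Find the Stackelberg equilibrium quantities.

q₁* (leader) = 78.0, q₂* (follower) = 39.0

Work:
Follower's reaction: q₂ = (a - c - q₁)/2
Leader substitutes: π₁ = q₁·(a - q₁ - (a-c-q₁)/2 - c)
FOC: q₁* = (172 - 16)/2 = 78.00
Then: q₂* = (172 - 16 - 78.0)/2 = 39.00
Leader has first-mover advantage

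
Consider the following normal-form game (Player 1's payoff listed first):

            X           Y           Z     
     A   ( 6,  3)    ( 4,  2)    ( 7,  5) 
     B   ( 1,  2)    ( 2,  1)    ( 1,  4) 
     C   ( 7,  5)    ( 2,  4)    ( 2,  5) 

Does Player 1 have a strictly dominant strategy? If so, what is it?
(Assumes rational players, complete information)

No strictly dominant strategy exists for Player 1

Work:
A strategy strictly dominates another if it gives a strictly higher payoff against every opponent action. Compare each pair of P1's strategies column-by-column:
  A vs B: [6 vs 1, 4 vs 2, 7 vs 1] → A strictly dominates B
  A vs C: [6 vs 7, 4 vs 2, 7 vs 2] → A does not strictly dominate C (column X: 6 ≤ 7)
  B vs A: [1 vs 6, 2 vs 4, 1 vs 7] → B does not strictly dominate A (column X: 1 ≤ 6)
  B vs C: [1 vs 7, 2 vs 2, 1 vs 2] → B does not strictly dominate C (column X: 1 ≤ 7)
  C vs A: [7 vs 6, 2 vs 4, 2 vs 7] → C does not strictly dominate A (column Y: 2 ≤ 4)
  C vs B: [7 vs 1, 2 vs 2, 2 vs 1] → C does not strictly dominate B (column Y: 2 ≤ 2)
No single strategy strictly dominates all others → no strictly dominant strategy.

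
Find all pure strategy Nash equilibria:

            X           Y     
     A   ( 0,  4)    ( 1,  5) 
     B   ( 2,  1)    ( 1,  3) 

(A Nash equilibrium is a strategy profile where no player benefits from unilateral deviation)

Nash equilibrium: (A, Y), (B, Y)

Work:
Best responses:
  P1 vs X: payoffs [0, 2] → best response B (payoff 2)
  P1 vs Y: payoffs [1, 1] → best response A/B (payoff 1)
  P2 vs A: payoffs [4, 5] → best response Y (payoff 5)
  P2 vs B: payoffs [1, 3] → best response Y (payoff 3)
Mutual best responses: (A,Y), (B,Y) → Nash equilibria.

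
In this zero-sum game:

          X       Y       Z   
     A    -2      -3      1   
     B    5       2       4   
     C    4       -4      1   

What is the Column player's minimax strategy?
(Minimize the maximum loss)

Column should play Y, value = 2

Work:
Column player minimizes Row's maximum payoff:
Column X: max payoff to Row = 5
Column Y: max payoff to Row = 2
Column Z: max payoff to Row = 4
Minimum is 2, achieved by column Y.
Minimax strategy: Y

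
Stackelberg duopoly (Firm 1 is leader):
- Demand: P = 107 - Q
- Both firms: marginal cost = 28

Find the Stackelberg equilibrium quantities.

q₁* (leader) = 39.5, q₂* (follower) = 19.75

Work:
Follower's reaction: q₂ = (a - c - q₁)/2
Leader substitutes: π₁ = q₁·(a - q₁ - (a-c-q₁)/2 - c)
FOC: q₁* = (107 - 28)/2 = 39.50
Then: q₂* = (107 - 28 - 39.5)/2 = 19.75
Leader has first-mover advantage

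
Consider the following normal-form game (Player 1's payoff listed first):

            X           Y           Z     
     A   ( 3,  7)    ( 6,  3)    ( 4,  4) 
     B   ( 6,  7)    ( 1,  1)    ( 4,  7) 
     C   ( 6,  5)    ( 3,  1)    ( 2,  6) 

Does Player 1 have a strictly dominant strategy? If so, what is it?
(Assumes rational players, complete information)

No strictly dominant strategy exists for Player 1

Work:
A strategy strictly dominates another if it gives a strictly higher payoff against every opponent action. Compare each pair of P1's strategies column-by-column:
  A vs B: [3 vs 6, 6 vs 1, 4 vs 4] → A does not strictly dominate B (column X: 3 ≤ 6)
  A vs C: [3 vs 6, 6 vs 3, 4 vs 2] → A does not strictly dominate C (column X: 3 ≤ 6)
  B vs A: [6 vs 3, 1 vs 6, 4 vs 4] → B does not strictly dominate A (column Y: 1 ≤ 6)
  B vs C: [6 vs 6, 1 vs 3, 4 vs 2] → B does not strictly dominate C (column X: 6 ≤ 6)
  C vs A: [6 vs 3, 3 vs 6, 2 vs 4] → C does not strictly dominate A (column Y: 3 ≤ 6)
  C vs B: [6 vs 6, 3 vs 1, 2 vs 4] → C does not strictly dominate B (column X: 6 ≤ 6)
No single strategy strictly dominates all others → no strictly dominant strategy.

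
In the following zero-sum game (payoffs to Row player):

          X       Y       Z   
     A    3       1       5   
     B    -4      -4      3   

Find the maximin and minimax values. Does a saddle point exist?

Maximin = 1, Minimax = 1, Saddle: True

Work:
Row minimums: [1, -4] → maximin = 1
Column maximums: [3, 1, 5] → minimax = 1
Saddle point exists! Game value = 1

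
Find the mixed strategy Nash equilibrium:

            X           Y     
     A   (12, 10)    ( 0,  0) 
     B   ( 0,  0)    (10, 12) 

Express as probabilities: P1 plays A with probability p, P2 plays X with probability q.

p = 0.5455, q = 0.4545

Work:
Find probabilities that make opponent indifferent:
P2 chooses q to make P1 indifferent between A and B
P1 chooses p to make P2 indifferent between X and Y
Mixed NE: P1 plays (A: 0.5455, B: 0.4545), P2 plays (X: 0.4545, Y: 0.5455)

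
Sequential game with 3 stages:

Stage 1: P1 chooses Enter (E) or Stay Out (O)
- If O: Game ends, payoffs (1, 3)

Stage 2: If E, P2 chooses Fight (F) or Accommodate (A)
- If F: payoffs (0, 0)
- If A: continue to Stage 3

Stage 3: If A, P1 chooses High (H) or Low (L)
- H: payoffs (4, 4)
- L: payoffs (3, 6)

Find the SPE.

SPE: (E, A, H); Outcome (4, 4)

Work:
Stage 3: P1 chooses H (4 vs 3)
Stage 2: P2: F->0, A->4 (anticipating H). Choose A
Stage 1: P1: O->1, E->4 (anticipating A, H). Choose E
SPE path: E -> A -> H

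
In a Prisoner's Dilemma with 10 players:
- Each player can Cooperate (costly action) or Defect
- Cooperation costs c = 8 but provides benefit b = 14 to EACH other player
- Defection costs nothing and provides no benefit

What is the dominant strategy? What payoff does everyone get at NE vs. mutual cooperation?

Dominant: Defect; NE payoff = 0; Coop payoff = 118

Work:
Defect dominates (saves cost c = 8, benefit to others is external)
NE: All defect → everyone gets 0
If all cooperate: each receives (9)×14 - 8 = 118
Social dilemma: 118 > 0 but NE gives 0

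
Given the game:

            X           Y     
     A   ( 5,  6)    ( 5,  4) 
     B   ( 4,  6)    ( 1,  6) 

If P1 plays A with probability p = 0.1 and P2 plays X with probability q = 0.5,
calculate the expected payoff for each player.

E[P1] = 2.75, E[P2] = 5.9

Work:
E[P1] = p·q·π₁(A,X) + p·(1-q)·π₁(A,Y) + (1-p)·q·π₁(B,X) + (1-p)·(1-q)·π₁(B,Y)
= 0.1·0.5·5 + 0.1·0.5·5 + 0.9·0.5·4 + 0.9·0.5·1
= 2.75

E[P2] = 5.9 (similar calculation)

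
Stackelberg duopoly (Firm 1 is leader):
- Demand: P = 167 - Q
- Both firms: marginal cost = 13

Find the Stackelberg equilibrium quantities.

q₁* (leader) = 77.0, q₂* (follower) = 38.5

Work:
Follower's reaction: q₂ = (a - c - q₁)/2
Leader substitutes: π₁ = q₁·(a - q₁ - (a-c-q₁)/2 - c)
FOC: q₁* = (167 - 13)/2 = 77.00
Then: q₂* = (167 - 13 - 77.0)/2 = 38.50
Leader has first-mover advantage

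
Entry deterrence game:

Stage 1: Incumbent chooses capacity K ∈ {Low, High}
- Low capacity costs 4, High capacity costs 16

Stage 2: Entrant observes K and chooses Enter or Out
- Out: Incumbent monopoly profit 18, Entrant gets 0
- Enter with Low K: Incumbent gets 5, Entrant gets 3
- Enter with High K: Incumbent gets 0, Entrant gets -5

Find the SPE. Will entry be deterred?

SPE: (High, Enter|Low, Out|High); Entry deterred. Incumbent net profit = 2

Work:
After Low K: Entrant enters (3 > 0)
After High K: Entrant stays out (-5 < 0)
Incumbent: Low → 5−4=1, High → 18−16=2
Incumbent chooses High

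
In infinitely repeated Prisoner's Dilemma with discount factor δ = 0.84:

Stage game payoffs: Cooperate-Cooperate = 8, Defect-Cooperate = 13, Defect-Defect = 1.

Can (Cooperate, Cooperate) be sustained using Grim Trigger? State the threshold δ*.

δ* = 0.4167; since δ = 0.84 ≥ 0.4167, cooperation can be sustained

Work:
For Grim Trigger:
Cooperate forever: 8/(1-δ)
Defect then punished: 13 + 1·δ/(1-δ)
Need: 8/(1-δ) ≥ 13 + 1·δ/(1-δ)
Solving: δ ≥ (T-R)/(T-P) = (13-8)/(13-1) = 0.4167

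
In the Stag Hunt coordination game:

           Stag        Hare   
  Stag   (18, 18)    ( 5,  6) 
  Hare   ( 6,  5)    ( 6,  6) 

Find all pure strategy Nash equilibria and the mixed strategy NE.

Pure NE: (Stag, Stag) and (Hare, Hare); Mixed NE: p = 0.0769, q = 0.0769

Work:
Check pure NE:
(Stag, Stag): (18, 18) - no unilateral deviation beneficial
(Hare, Hare): (6, 6) - no unilateral deviation beneficial
Mixed NE: P1 plays Stag with p = 0.0769, P2 plays Stag with q = 0.0769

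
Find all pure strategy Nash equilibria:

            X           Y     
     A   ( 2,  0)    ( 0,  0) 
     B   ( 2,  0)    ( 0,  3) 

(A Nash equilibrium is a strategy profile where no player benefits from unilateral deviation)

Nash equilibrium: (A, X), (A, Y), (B, Y)

Work:
Best responses:
  P1 vs X: payoffs [2, 2] → best response A/B (payoff 2)
  P1 vs Y: payoffs [0, 0] → best response A/B (payoff 0)
  P2 vs A: payoffs [0, 0] → best response X/Y (payoff 0)
  P2 vs B: payoffs [0, 3] → best response Y (payoff 3)
Mutual best responses: (A,X), (A,Y), (B,Y) → Nash equilibria.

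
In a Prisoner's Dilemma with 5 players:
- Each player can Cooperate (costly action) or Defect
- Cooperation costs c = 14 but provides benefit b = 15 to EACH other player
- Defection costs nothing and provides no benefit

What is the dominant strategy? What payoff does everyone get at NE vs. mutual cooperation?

Dominant: Defect; NE payoff = 0; Coop payoff = 46

Work:
Defect dominates (saves cost c = 14, benefit to others is external)
NE: All defect → everyone gets 0
If all cooperate: each receives (4)×15 - 14 = 46
Social dilemma: 46 > 0 but NE gives 0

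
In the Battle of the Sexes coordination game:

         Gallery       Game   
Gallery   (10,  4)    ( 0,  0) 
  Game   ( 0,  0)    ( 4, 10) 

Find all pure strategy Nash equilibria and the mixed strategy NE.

Pure NE: (Gallery, Gallery) and (Game, Game); Mixed NE: p = 0.7143, q = 0.2857

Work:
Check pure NE:
(Gallery, Gallery): (10, 4) - no unilateral deviation beneficial
(Game, Game): (4, 10) - no unilateral deviation beneficial
Mixed NE: P1 plays Gallery with p = 0.7143, P2 plays Gallery with q = 0.2857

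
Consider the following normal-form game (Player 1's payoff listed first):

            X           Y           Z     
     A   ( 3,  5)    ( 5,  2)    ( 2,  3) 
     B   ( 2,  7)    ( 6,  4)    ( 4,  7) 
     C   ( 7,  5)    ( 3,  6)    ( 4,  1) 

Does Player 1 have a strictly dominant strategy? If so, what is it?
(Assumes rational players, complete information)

No strictly dominant strategy exists for Player 1

Work:
A strategy strictly dominates another if it gives a strictly higher payoff against every opponent action. Compare each pair of P1's strategies column-by-column:
  A vs B: [3 vs 2, 5 vs 6, 2 vs 4] → A does not strictly dominate B (column Y: 5 ≤ 6)
  A vs C: [3 vs 7, 5 vs 3, 2 vs 4] → A does not strictly dominate C (column X: 3 ≤ 7)
  B vs A: [2 vs 3, 6 vs 5, 4 vs 2] → B does not strictly dominate A (column X: 2 ≤ 3)
  B vs C: [2 vs 7, 6 vs 3, 4 vs 4] → B does not strictly dominate C (column X: 2 ≤ 7)
  C vs A: [7 vs 3, 3 vs 5, 4 vs 2] → C does not strictly dominate A (column Y: 3 ≤ 5)
  C vs B: [7 vs 2, 3 vs 6, 4 vs 4] → C does not strictly dominate B (column Y: 3 ≤ 6)
No single strategy strictly dominates all others → no strictly dominant strategy.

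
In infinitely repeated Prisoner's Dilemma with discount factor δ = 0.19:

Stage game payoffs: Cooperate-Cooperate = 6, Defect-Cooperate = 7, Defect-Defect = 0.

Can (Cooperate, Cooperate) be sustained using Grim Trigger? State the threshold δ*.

δ* = 0.1429; since δ = 0.19 ≥ 0.1429, cooperation can be sustained

Work:
For Grim Trigger:
Cooperate forever: 6/(1-δ)
Defect then punished: 7 + 0·δ/(1-δ)
Need: 6/(1-δ) ≥ 7 + 0·δ/(1-δ)
Solving: δ ≥ (T-R)/(T-P) = (7-6)/(7-0) = 0.1429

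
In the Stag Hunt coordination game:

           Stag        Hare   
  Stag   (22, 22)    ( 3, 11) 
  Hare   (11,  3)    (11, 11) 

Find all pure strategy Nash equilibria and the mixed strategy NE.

Pure NE: (Stag, Stag) and (Hare, Hare); Mixed NE: p = 0.4211, q = 0.4211

Work:
Check pure NE:
(Stag, Stag): (22, 22) - no unilateral deviation beneficial
(Hare, Hare): (11, 11) - no unilateral deviation beneficial
Mixed NE: P1 plays Stag with p = 0.4211, P2 plays Stag with q = 0.4211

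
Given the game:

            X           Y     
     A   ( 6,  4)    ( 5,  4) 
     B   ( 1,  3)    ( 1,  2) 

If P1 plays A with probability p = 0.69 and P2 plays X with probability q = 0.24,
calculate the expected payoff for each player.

E[P1] = 3.9256, E[P2] = 3.4544

Work:
E[P1] = p·q·π₁(A,X) + p·(1-q)·π₁(A,Y) + (1-p)·q·π₁(B,X) + (1-p)·(1-q)·π₁(B,Y)
= 0.69·0.24·6 + 0.69·0.76·5 + 0.31·0.24·1 + 0.31·0.76·1
= 3.9256

E[P2] = 3.4544 (similar calculation)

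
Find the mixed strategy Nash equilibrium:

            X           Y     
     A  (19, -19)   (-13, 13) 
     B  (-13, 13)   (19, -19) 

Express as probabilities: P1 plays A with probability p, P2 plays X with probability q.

p = 0.5, q = 0.5

Work:
Find probabilities that make opponent indifferent:
P2 chooses q to make P1 indifferent between A and B
P1 chooses p to make P2 indifferent between X and Y
Mixed NE: P1 plays (A: 0.5, B: 0.5), P2 plays (X: 0.5, Y: 0.5)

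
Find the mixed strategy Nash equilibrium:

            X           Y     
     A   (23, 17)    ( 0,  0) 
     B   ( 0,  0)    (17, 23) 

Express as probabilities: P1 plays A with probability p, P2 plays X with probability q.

p = 0.575, q = 0.425

Work:
Find probabilities that make opponent indifferent:
P2 chooses q to make P1 indifferent between A and B
P1 chooses p to make P2 indifferent between X and Y
Mixed NE: P1 plays (A: 0.575, B: 0.425), P2 plays (X: 0.425, Y: 0.575)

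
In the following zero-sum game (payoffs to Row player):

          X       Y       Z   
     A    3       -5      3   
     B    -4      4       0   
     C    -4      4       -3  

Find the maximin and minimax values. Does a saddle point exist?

Maximin = -4, Minimax = 3, Saddle: False

Work:
Row minimums: [-5, -4, -4] → maximin = -4
Column maximums: [3, 4, 3] → minimax = 3
No saddle point (maximin ≠ minimax). Mixed strategy needed.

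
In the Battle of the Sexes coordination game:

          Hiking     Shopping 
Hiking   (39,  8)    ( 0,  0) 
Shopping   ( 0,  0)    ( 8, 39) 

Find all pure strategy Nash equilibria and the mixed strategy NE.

Pure NE: (Hiking, Hiking) and (Shopping, Shopping); Mixed NE: p = 0.8298, q = 0.1702

Work:
Check pure NE:
(Hiking, Hiking): (39, 8) - no unilateral deviation beneficial
(Shopping, Shopping): (8, 39) - no unilateral deviation beneficial
Mixed NE: P1 plays Hiking with p = 0.8298, P2 plays Hiking with q = 0.1702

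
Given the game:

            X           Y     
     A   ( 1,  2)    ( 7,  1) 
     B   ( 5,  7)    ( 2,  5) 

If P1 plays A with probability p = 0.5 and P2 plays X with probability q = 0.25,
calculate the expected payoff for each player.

E[P1] = 4.125, E[P2] = 3.375

Work:
E[P1] = p·q·π₁(A,X) + p·(1-q)·π₁(A,Y) + (1-p)·q·π₁(B,X) + (1-p)·(1-q)·π₁(B,Y)
= 0.5·0.25·1 + 0.5·0.75·7 + 0.5·0.25·5 + 0.5·0.75·2
= 4.125

E[P2] = 3.375 (similar calculation)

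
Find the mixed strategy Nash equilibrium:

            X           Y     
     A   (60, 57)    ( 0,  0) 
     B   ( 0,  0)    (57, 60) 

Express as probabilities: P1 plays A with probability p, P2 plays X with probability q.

p = 0.5128, q = 0.4872

Work:
Find probabilities that make opponent indifferent:
P2 chooses q to make P1 indifferent between A and B
P1 chooses p to make P2 indifferent between X and Y
Mixed NE: P1 plays (A: 0.5128, B: 0.4872), P2 plays (X: 0.4872, Y: 0.5128)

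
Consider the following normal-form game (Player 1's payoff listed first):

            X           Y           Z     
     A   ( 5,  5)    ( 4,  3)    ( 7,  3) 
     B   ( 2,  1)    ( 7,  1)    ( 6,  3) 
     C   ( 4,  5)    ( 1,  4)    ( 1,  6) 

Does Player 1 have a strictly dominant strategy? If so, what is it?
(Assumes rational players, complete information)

No strictly dominant strategy exists for Player 1

Work:
A strategy strictly dominates another if it gives a strictly higher payoff against every opponent action. Compare each pair of P1's strategies column-by-column:
  A vs B: [5 vs 2, 4 vs 7, 7 vs 6] → A does not strictly dominate B (column Y: 4 ≤ 7)
  A vs C: [5 vs 4, 4 vs 1, 7 vs 1] → A strictly dominates C
  B vs A: [2 vs 5, 7 vs 4, 6 vs 7] → B does not strictly dominate A (column X: 2 ≤ 5)
  B vs C: [2 vs 4, 7 vs 1, 6 vs 1] → B does not strictly dominate C (column X: 2 ≤ 4)
  C vs A: [4 vs 5, 1 vs 4, 1 vs 7] → C does not strictly dominate A (column X: 4 ≤ 5)
  C vs B: [4 vs 2, 1 vs 7, 1 vs 6] → C does not strictly dominate B (column Y: 1 ≤ 7)
No single strategy strictly dominates all others → no strictly dominant strategy.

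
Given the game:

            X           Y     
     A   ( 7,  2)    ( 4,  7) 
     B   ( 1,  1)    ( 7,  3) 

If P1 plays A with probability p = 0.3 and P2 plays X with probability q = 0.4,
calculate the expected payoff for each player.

E[P1] = 4.78, E[P2] = 3.04

Work:
E[P1] = p·q·π₁(A,X) + p·(1-q)·π₁(A,Y) + (1-p)·q·π₁(B,X) + (1-p)·(1-q)·π₁(B,Y)
= 0.3·0.4·7 + 0.3·0.6·4 + 0.7·0.4·1 + 0.7·0.6·7
= 4.78

E[P2] = 3.04 (similar calculation)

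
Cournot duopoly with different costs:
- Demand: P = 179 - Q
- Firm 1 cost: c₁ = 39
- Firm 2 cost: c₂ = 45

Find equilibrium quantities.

q₁* = 48.67, q₂* = 42.67

Work:
Reaction: q₁ = (179 - 39 - q₂)/2
Reaction: q₂ = (179 - 45 - q₁)/2
Solve simultaneously:
q₁* = (179 - 2×39 + 45)/3 = 48.67
q₂* = (179 - 2×45 + 39)/3 = 42.67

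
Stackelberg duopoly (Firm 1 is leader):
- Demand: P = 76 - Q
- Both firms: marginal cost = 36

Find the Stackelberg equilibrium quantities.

q₁* (leader) = 20.0, q₂* (follower) = 10.0

Work:
Follower's reaction: q₂ = (a - c - q₁)/2
Leader substitutes: π₁ = q₁·(a - q₁ - (a-c-q₁)/2 - c)
FOC: q₁* = (76 - 36)/2 = 20.00
Then: q₂* = (76 - 36 - 20.0)/2 = 10.00
Leader has first-mover advantage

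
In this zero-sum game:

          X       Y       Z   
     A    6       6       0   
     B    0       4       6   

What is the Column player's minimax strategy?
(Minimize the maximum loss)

Column should play X or Y or Z (all achieve the minimum), value = 6

Work:
Column player minimizes Row's maximum payoff:
Column X: max payoff to Row = 6
Column Y: max payoff to Row = 6
Column Z: max payoff to Row = 6
Minimum is 6, achieved by columns X, Y, Z (tied).
Each of X or Y or Z is a minimax strategy.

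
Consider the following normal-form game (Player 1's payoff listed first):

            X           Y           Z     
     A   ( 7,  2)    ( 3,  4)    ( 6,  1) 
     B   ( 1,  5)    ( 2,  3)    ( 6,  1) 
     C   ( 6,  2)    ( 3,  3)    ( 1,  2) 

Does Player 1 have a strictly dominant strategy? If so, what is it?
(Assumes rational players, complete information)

No strictly dominant strategy exists for Player 1

Work:
A strategy strictly dominates another if it gives a strictly higher payoff against every opponent action. Compare each pair of P1's strategies column-by-column:
  A vs B: [7 vs 1, 3 vs 2, 6 vs 6] → A does not strictly dominate B (column Z: 6 ≤ 6)
  A vs C: [7 vs 6, 3 vs 3, 6 vs 1] → A does not strictly dominate C (column Y: 3 ≤ 3)
  B vs A: [1 vs 7, 2 vs 3, 6 vs 6] → B does not strictly dominate A (column X: 1 ≤ 7)
  B vs C: [1 vs 6, 2 vs 3, 6 vs 1] → B does not strictly dominate C (column X: 1 ≤ 6)
  C vs A: [6 vs 7, 3 vs 3, 1 vs 6] → C does not strictly dominate A (column X: 6 ≤ 7)
  C vs B: [6 vs 1, 3 vs 2, 1 vs 6] → C does not strictly dominate B (column Z: 1 ≤ 6)
No single strategy strictly dominates all others → no strictly dominant strategy.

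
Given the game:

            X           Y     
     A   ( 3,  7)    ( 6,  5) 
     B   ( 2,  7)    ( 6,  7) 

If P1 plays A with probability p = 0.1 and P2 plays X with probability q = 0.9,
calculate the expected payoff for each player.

E[P1] = 2.49, E[P2] = 6.98

Work:
E[P1] = p·q·π₁(A,X) + p·(1-q)·π₁(A,Y) + (1-p)·q·π₁(B,X) + (1-p)·(1-q)·π₁(B,Y)
= 0.1·0.9·3 + 0.1·0.1·6 + 0.9·0.9·2 + 0.9·0.1·6
= 2.49

E[P2] = 6.98 (similar calculation)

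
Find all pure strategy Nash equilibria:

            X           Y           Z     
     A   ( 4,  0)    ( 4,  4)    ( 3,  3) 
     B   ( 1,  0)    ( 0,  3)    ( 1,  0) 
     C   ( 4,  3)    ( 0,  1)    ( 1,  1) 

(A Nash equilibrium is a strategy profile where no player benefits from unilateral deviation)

Nash equilibrium: (A, Y), (C, X)

Work:
Best responses:
  P1 vs X: payoffs [4, 1, 4] → best response A/C (payoff 4)
  P1 vs Y: payoffs [4, 0, 0] → best response A (payoff 4)
  P1 vs Z: payoffs [3, 1, 1] → best response A (payoff 3)
  P2 vs A: payoffs [0, 4, 3] → best response Y (payoff 4)
  P2 vs B: payoffs [0, 3, 0] → best response Y (payoff 3)
  P2 vs C: payoffs [3, 1, 1] → best response X (payoff 3)
Mutual best responses: (A,Y), (C,X) → Nash equilibria.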